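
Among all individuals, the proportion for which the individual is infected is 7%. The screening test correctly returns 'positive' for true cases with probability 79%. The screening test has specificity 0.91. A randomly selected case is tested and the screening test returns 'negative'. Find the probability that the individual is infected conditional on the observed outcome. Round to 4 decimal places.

P(H | E) ≈ 0.0171

Let H be the event that the individual is infected. P(H) = 0.07, so P(¬H) = 0.93. With E the 'negative' result, P(E|H) = 0.21 and P(E|¬H) = 0.91.
P(E) = 0.21·0.07 + 0.91·0.93 = 0.014700 + 0.84630 = 0.86100.
By Bayes' theorem, P(H|E) = 0.014700 / 0.86100 = 0.0171.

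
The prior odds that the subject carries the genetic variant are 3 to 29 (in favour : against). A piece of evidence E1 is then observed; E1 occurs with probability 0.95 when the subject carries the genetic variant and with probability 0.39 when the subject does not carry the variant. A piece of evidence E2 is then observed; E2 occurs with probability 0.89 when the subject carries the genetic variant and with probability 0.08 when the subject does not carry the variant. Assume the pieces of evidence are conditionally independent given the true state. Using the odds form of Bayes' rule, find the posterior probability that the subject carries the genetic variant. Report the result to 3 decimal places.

Prior odds = 3/29 = 0.10345. In log-odds, ln(0.10345) = -2.2687.
Add log likelihood ratios: ln(2.4359) + ln(11.125) = 3.2995.
Posterior log-odds = 1.0308, so posterior odds = exp(1.0308) = 2.8034. Converting, P(H|E) = 2.8034/3.8034 = 0.737.

Posterior probability ≈ 0.737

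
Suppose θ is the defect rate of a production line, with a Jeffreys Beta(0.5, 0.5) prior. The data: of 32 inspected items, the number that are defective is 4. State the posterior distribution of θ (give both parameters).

Observing 4 successes and 28 failures updates Beta(0.5, 0.5) by adding the success and failure counts to the two shape parameters: α = 0.5+4 = 4.5, β = 0.5+28 = 28.5.

Posterior: Beta(4.5, 28.5)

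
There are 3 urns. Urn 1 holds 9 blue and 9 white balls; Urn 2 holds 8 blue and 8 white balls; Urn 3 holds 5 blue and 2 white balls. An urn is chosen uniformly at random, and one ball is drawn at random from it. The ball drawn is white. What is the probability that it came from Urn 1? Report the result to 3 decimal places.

Posterior probability ≈ 0.389

Tabulate prior·likelihood by source: [1] prior 0.333333, lik 0.5, product 0.1667; [2] prior 0.333333, lik 0.5, product 0.1667; [3] prior 0.333333, lik 0.2857, product 0.09524.
Normalizing constant = 0.42857; the posterior for Urn 1 is its product over the sum, 0.1667/0.42857 = 0.389.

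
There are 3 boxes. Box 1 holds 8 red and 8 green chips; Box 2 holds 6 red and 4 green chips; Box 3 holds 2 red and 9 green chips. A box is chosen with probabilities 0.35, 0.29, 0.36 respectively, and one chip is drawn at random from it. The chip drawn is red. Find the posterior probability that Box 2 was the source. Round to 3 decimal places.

Posterior probability ≈ 0.420

P(red|Box 1) = 0.5; P(red|Box 2) = 0.6; P(red|Box 3) = 0.1818.
Prior × likelihood for each source: 0.35·0.5=0.1750, 0.29·0.6=0.1740, 0.36·0.1818=0.06545. Summing gives P(red) = 0.41445.
P(Box 2 | red) = 0.1740 / 0.41445 = 0.420.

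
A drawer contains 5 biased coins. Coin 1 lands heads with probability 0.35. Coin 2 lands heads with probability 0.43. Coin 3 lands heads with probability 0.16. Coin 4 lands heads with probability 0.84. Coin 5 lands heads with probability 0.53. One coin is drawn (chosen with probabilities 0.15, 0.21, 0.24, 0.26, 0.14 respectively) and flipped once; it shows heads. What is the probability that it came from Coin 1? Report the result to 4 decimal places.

P(heads|C1) = 0.35; P(heads|C2) = 0.43; P(heads|C3) = 0.16; P(heads|C4) = 0.84; P(heads|C5) = 0.53.
Prior × likelihood for each source: 0.15·0.35=0.05250, 0.21·0.43=0.09030, 0.24·0.16=0.03840, 0.26·0.84=0.2184, 0.14·0.53=0.07420. Summing gives P(heads) = 0.47380.
P(Coin 1 | heads) = 0.05250 / 0.47380 = 0.1108.

Posterior probability ≈ 0.1108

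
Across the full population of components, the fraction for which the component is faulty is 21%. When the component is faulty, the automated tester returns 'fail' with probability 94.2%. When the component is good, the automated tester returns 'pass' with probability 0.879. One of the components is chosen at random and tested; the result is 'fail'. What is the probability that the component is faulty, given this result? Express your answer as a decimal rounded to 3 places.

Write H for 'the component is faulty'. Prior odds H:¬H = 0.21/0.79 = 0.26582. For the 'fail' outcome, the likelihood ratio is 0.942/0.121 = 7.7851.
Posterior odds = 0.26582 × 7.7851 = 2.0695, so P(H|E) = 2.0695/(1+2.0695) = 0.674.

P(H | E) ≈ 0.674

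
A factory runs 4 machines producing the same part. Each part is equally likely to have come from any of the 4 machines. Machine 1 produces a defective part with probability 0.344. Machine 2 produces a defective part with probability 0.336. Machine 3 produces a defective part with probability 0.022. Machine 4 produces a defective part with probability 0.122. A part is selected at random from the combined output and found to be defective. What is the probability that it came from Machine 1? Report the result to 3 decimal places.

P(defective|M1) = 0.344; P(defective|M2) = 0.336; P(defective|M3) = 0.022; P(defective|M4) = 0.122.
Prior × likelihood for each source: 0.25·0.344=0.08600, 0.25·0.336=0.08400, 0.25·0.022=0.005500, 0.25·0.122=0.03050. Summing gives P(defective) = 0.20600.
P(Machine 1 | defective) = 0.08600 / 0.20600 = 0.417.

Posterior probability ≈ 0.417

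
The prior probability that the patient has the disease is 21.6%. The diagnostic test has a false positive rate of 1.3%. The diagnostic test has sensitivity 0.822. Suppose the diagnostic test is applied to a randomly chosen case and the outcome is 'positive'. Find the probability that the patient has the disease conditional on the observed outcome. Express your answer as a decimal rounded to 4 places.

P(H | E) ≈ 0.9457

Let H be the event that the patient has the disease. P(H) = 0.216, so P(¬H) = 0.784. With E the 'positive' result, P(E|H) = 0.822 and P(E|¬H) = 0.013.
P(E) = 0.822·0.216 + 0.013·0.784 = 0.17755 + 0.010192 = 0.18774.
By Bayes' theorem, P(H|E) = 0.17755 / 0.18774 = 0.9457.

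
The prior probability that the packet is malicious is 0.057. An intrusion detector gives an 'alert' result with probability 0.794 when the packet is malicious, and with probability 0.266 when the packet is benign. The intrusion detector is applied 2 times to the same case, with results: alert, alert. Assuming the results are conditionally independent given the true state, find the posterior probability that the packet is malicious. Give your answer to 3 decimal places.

With H the event that the packet is malicious, the joint likelihood of the observed sequence is P(data|H) = 0.794·0.794 = 0.63044 and P(data|¬H) = 0.266·0.266 = 0.070756.
Bayes: P(H|data) = 0.057·0.63044 / (0.057·0.63044 + 0.943·0.070756) = 0.035935/0.10266 = 0.3500.

Posterior P(H) ≈ 0.350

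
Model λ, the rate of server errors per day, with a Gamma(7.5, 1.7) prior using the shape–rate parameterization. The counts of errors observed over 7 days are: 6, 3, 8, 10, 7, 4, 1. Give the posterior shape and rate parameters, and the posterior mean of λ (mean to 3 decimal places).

Posterior: Gamma(shape=46.5, rate=8.7); mean ≈ 5.345

The Poisson likelihood adds the total count to the shape and the number of exposure periods to the rate. Here ∑xᵢ = 39 and n = 7, so shape 7.5→46.5 and rate 1.7→8.7.
Posterior mean = shape/rate = 46.5/8.7 = 5.345.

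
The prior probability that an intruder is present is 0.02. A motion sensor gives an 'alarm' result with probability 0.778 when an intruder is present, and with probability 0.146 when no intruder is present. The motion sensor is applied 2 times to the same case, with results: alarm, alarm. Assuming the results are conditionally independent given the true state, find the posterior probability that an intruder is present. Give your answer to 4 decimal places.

Let H be the event that an intruder is present; start with P(H) = 0.02. P('alarm'|H) = 0.778, P('alarm'|¬H) = 0.146.
Update on result 1 ('alarm'): P(H) ← 0.778·0.0200 / (0.778·0.0200 + 0.146·0.9800) = 0.015560/0.15864 = 0.0981.
Update on result 2 ('alarm'): P(H) ← 0.778·0.0981 / (0.778·0.0981 + 0.146·0.9019) = 0.076309/0.20799 = 0.3669.

Posterior P(H) ≈ 0.3669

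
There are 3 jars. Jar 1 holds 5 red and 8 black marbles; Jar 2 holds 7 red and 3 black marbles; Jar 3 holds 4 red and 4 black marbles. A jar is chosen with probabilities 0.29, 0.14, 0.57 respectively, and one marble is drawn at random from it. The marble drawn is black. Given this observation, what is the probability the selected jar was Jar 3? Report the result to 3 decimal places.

Posterior probability ≈ 0.564

Tabulate prior·likelihood by source: [1] prior 0.29, lik 0.6154, product 0.1785; [2] prior 0.14, lik 0.3, product 0.04200; [3] prior 0.57, lik 0.5, product 0.2850.
Normalizing constant = 0.50546; the posterior for Jar 3 is its product over the sum, 0.2850/0.50546 = 0.564.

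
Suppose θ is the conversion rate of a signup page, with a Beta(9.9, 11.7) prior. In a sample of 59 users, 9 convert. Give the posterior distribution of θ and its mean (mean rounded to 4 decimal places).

Posterior: Beta(18.9, 61.7); mean ≈ 0.2345

The binomial likelihood is conjugate to the Beta prior: with 9 successes and 50 failures, the posterior is Beta(9.9+9, 11.7+50) = Beta(18.9, 61.7).
Posterior mean = α/(α+β) = 18.9/80.6 = 0.2345.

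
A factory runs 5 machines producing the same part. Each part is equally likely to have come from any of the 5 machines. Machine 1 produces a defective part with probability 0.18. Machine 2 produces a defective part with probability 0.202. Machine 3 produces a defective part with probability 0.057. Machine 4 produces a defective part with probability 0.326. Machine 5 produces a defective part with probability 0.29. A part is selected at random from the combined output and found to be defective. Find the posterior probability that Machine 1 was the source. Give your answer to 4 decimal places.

Posterior probability ≈ 0.1706

Tabulate prior·likelihood by source: [1] prior 0.2, lik 0.18, product 0.03600; [2] prior 0.2, lik 0.202, product 0.04040; [3] prior 0.2, lik 0.057, product 0.01140; [4] prior 0.2, lik 0.326, product 0.06520; [5] prior 0.2, lik 0.29, product 0.05800.
Normalizing constant = 0.21100; the posterior for Machine 1 is its product over the sum, 0.03600/0.21100 = 0.1706.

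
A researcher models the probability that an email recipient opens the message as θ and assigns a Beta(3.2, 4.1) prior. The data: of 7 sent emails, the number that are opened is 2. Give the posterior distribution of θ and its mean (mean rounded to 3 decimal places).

Observing 2 successes and 5 failures updates Beta(3.2, 4.1) by adding the success and failure counts to the two shape parameters: α = 3.2+2 = 5.2, β = 4.1+5 = 9.1.
E[θ | data] = 5.2/(5.2+9.1) = 0.364.

Posterior: Beta(5.2, 9.1); mean ≈ 0.364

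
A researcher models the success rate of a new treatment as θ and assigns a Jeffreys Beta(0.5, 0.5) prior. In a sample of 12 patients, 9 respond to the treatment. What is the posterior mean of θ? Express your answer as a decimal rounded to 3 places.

Observing 9 successes and 3 failures updates Beta(0.5, 0.5) by adding the success and failure counts to the two shape parameters: α = 0.5+9 = 9.5, β = 0.5+3 = 3.5.
Posterior mean = α/(α+β) = 9.5/13 = 0.731.

Posterior mean ≈ 0.731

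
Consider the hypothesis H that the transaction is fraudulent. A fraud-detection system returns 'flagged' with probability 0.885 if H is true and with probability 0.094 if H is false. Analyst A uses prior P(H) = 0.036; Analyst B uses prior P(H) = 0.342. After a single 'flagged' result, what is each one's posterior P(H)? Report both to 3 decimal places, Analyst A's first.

Analyst A: 0.260; Analyst B: 0.830

The likelihood ratio for a 'flagged' result is 0.885/0.094 = 9.4149.
Analyst A: prior odds 0.036/0.964 = 0.037344; posterior odds 0.35159; posterior probability 0.260.
Analyst B: prior odds 0.342/0.658 = 0.51976; posterior odds 4.8935; posterior probability 0.830.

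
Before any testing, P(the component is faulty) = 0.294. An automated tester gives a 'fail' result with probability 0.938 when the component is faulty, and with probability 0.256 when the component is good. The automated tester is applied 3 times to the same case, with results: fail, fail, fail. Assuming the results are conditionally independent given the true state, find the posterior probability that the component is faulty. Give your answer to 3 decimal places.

With H the event that the component is faulty, the joint likelihood of the observed sequence is P(data|H) = 0.938·0.938·0.938 = 0.82529 and P(data|¬H) = 0.256·0.256·0.256 = 0.016777.
Bayes: P(H|data) = 0.294·0.82529 / (0.294·0.82529 + 0.706·0.016777) = 0.24264/0.25448 = 0.9535.

Posterior P(H) ≈ 0.953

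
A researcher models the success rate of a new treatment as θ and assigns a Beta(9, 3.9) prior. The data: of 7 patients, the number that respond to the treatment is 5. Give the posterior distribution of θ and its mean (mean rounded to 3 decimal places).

Posterior: Beta(14, 5.9); mean ≈ 0.704

Observing 5 successes and 2 failures updates Beta(9, 3.9) by adding the success and failure counts to the two shape parameters: α = 9+5 = 14, β = 3.9+2 = 5.9.
Posterior mean = α/(α+β) = 14/19.9 = 0.704.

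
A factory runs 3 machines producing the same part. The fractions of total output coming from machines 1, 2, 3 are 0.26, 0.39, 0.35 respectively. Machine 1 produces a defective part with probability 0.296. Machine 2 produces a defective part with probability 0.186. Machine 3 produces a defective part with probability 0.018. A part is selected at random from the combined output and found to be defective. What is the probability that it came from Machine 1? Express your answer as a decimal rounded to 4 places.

Tabulate prior·likelihood by source: [1] prior 0.26, lik 0.296, product 0.07696; [2] prior 0.39, lik 0.186, product 0.07254; [3] prior 0.35, lik 0.018, product 0.006300.
Normalizing constant = 0.15580; the posterior for Machine 1 is its product over the sum, 0.07696/0.15580 = 0.4940.

Posterior probability ≈ 0.4940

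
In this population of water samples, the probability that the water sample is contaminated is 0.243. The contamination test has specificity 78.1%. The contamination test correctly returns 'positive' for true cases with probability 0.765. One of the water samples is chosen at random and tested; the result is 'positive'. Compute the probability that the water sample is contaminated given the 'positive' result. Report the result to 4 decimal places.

P(H | E) ≈ 0.5286

Let H be the event that the water sample is contaminated. P(H) = 0.243, so P(¬H) = 0.757. With E the 'positive' result, P(E|H) = 0.765 and P(E|¬H) = 0.219.
P(E) = 0.765·0.243 + 0.219·0.757 = 0.18590 + 0.16578 = 0.35168.
By Bayes' theorem, P(H|E) = 0.18590 / 0.35168 = 0.5286.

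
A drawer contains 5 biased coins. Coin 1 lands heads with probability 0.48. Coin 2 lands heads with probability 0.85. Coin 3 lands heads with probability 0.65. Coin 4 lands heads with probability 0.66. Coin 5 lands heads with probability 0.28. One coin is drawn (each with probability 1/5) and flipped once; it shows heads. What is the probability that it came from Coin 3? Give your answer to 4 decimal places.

Posterior probability ≈ 0.2226

Tabulate prior·likelihood by source: [1] prior 0.2, lik 0.48, product 0.09600; [2] prior 0.2, lik 0.85, product 0.1700; [3] prior 0.2, lik 0.65, product 0.1300; [4] prior 0.2, lik 0.66, product 0.1320; [5] prior 0.2, lik 0.28, product 0.05600.
Normalizing constant = 0.58400; the posterior for Coin 3 is its product over the sum, 0.1300/0.58400 = 0.2226.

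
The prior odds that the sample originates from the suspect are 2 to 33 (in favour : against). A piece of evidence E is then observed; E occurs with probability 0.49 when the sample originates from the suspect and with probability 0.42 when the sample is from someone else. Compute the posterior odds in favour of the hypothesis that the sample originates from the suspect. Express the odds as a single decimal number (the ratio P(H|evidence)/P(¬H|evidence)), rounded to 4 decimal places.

Prior odds = 2/33 = 0.060606.
Likelihood ratio for E = 0.49/0.42 = 1.1667.
Posterior odds = prior odds × LR = 0.070707.

Posterior odds ≈ 0.0707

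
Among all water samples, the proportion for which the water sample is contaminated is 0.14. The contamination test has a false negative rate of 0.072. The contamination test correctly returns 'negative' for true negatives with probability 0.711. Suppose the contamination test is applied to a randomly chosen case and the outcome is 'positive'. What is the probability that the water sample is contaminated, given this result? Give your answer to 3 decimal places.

Let H be the event that the water sample is contaminated. P(H) = 0.14, so P(¬H) = 0.86. With E the 'positive' result, P(E|H) = 0.928 and P(E|¬H) = 0.289.
P(E) = 0.928·0.14 + 0.289·0.86 = 0.12992 + 0.24854 = 0.37846.
By Bayes' theorem, P(H|E) = 0.12992 / 0.37846 = 0.343.

P(H | E) ≈ 0.343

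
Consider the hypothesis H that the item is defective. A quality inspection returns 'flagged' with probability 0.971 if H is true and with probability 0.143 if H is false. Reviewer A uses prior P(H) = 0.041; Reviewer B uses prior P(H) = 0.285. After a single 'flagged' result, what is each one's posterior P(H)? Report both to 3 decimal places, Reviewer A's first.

The likelihood ratio for a 'flagged' result is 0.971/0.143 = 6.7902.
Reviewer A: prior odds 0.041/0.959 = 0.042753; posterior odds 0.29030; posterior probability 0.225.
Reviewer B: prior odds 0.285/0.715 = 0.39860; posterior odds 2.7066; posterior probability 0.730.

Reviewer A: 0.225; Reviewer B: 0.730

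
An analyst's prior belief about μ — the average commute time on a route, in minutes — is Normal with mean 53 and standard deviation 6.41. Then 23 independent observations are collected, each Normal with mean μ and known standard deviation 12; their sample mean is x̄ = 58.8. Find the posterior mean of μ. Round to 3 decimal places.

Prior precision 1/τ₀² = 1/6.41² = 0.0243379; data precision n/σ² = 23/12² = 0.159722.
Posterior precision = 0.0243379 + 0.159722 = 0.184060.
Posterior mean = (0.0243379·53 + 0.159722·58.8) / 0.184060 = 58.033.

Posterior mean ≈ 58.033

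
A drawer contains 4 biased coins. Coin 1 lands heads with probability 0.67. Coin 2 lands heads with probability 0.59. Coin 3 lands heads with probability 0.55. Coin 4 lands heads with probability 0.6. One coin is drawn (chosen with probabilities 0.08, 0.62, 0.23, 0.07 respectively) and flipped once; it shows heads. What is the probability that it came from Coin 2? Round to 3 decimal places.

Posterior probability ≈ 0.622

Tabulate prior·likelihood by source: [1] prior 0.08, lik 0.67, product 0.05360; [2] prior 0.62, lik 0.59, product 0.3658; [3] prior 0.23, lik 0.55, product 0.1265; [4] prior 0.07, lik 0.6, product 0.04200.
Normalizing constant = 0.58790; the posterior for Coin 2 is its product over the sum, 0.3658/0.58790 = 0.622.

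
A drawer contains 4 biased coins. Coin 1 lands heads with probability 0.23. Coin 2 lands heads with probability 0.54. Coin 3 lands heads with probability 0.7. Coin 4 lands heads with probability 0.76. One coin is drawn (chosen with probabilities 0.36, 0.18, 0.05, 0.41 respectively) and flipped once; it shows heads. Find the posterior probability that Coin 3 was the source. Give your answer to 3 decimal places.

Posterior probability ≈ 0.066

Tabulate prior·likelihood by source: [1] prior 0.36, lik 0.23, product 0.08280; [2] prior 0.18, lik 0.54, product 0.09720; [3] prior 0.05, lik 0.7, product 0.03500; [4] prior 0.41, lik 0.76, product 0.3116.
Normalizing constant = 0.52660; the posterior for Coin 3 is its product over the sum, 0.03500/0.52660 = 0.066.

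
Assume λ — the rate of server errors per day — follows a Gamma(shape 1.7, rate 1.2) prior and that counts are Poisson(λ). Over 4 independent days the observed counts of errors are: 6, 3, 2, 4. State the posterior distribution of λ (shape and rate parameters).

Posterior: Gamma(shape=16.7, rate=5.2)

The Poisson likelihood adds the total count to the shape and the number of exposure periods to the rate. Here ∑xᵢ = 15 and n = 4, so shape 1.7→16.7 and rate 1.2→5.2.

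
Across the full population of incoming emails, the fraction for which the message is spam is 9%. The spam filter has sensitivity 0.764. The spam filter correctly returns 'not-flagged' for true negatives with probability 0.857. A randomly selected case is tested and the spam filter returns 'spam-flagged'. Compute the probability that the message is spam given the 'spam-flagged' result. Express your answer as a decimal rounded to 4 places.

P(H | E) ≈ 0.3457

Write H for 'the message is spam'. Prior odds H:¬H = 0.09/0.91 = 0.098901. For the 'spam-flagged' outcome, the likelihood ratio is 0.764/0.143 = 5.3427.
Posterior odds = 0.098901 × 5.3427 = 0.52839, so P(H|E) = 0.52839/(1+0.52839) = 0.3457.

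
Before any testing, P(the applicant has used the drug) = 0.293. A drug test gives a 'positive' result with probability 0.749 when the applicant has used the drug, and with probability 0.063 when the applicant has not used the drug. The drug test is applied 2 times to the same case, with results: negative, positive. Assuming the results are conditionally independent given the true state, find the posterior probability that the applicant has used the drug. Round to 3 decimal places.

With H the event that the applicant has used the drug, the joint likelihood of the observed sequence is P(data|H) = 0.251·0.749 = 0.18800 and P(data|¬H) = 0.937·0.063 = 0.059031.
Bayes: P(H|data) = 0.293·0.18800 / (0.293·0.18800 + 0.707·0.059031) = 0.055084/0.096819 = 0.5689.

Posterior P(H) ≈ 0.569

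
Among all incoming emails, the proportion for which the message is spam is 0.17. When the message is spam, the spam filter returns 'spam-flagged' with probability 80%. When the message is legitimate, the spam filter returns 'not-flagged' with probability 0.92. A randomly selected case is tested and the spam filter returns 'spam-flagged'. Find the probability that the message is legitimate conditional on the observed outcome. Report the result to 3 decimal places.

Write H for 'the message is spam'. Prior odds H:¬H = 0.17/0.83 = 0.20482. For the 'spam-flagged' outcome, the likelihood ratio is 0.8/0.08 = 10.000.
Posterior odds = 0.20482 × 10.000 = 2.0482, so P(H|E) = 2.0482/(1+2.0482) = 0.672. Then P(¬H|E) = 1 − 0.672 = 0.328.

P(¬H | E) ≈ 0.328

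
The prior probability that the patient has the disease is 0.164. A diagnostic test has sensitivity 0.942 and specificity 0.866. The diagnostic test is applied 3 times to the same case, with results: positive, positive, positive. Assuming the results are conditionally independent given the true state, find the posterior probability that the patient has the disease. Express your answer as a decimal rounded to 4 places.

With H the event that the patient has the disease, the joint likelihood of the observed sequence is P(data|H) = 0.942·0.942·0.942 = 0.83590 and P(data|¬H) = 0.134·0.134·0.134 = 0.0024061.
Bayes: P(H|data) = 0.164·0.83590 / (0.164·0.83590 + 0.836·0.0024061) = 0.13709/0.13910 = 0.9855.

Posterior P(H) ≈ 0.9855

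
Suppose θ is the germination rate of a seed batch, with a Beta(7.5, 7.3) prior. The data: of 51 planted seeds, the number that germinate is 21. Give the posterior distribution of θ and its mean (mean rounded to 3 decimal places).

Posterior: Beta(28.5, 37.3); mean ≈ 0.433

Observing 21 successes and 30 failures updates Beta(7.5, 7.3) by adding the success and failure counts to the two shape parameters: α = 7.5+21 = 28.5, β = 7.3+30 = 37.3.
E[θ | data] = 28.5/(28.5+37.3) = 0.433.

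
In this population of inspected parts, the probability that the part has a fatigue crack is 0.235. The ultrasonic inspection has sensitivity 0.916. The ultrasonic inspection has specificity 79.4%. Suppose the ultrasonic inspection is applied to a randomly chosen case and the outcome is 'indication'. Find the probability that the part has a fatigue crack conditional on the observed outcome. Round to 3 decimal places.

P(H | E) ≈ 0.577

Write H for 'the part has a fatigue crack'. Prior odds H:¬H = 0.235/0.765 = 0.30719. For the 'indication' outcome, the likelihood ratio is 0.916/0.206 = 4.4466.
Posterior odds = 0.30719 × 4.4466 = 1.3659, so P(H|E) = 1.3659/(1+1.3659) = 0.577.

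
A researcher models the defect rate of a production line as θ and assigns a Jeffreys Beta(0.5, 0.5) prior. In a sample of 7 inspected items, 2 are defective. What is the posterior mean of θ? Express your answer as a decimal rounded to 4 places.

Posterior mean ≈ 0.3125

Observing 2 successes and 5 failures updates Beta(0.5, 0.5) by adding the success and failure counts to the two shape parameters: α = 0.5+2 = 2.5, β = 0.5+5 = 5.5.
Posterior mean = α/(α+β) = 2.5/8 = 0.3125.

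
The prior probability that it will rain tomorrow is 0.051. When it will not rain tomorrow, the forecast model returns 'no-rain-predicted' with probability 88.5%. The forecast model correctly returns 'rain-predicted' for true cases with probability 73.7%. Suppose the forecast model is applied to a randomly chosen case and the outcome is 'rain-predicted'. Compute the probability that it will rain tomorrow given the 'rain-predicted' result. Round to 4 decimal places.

Write H for 'it will rain tomorrow'. Prior odds H:¬H = 0.051/0.949 = 0.053741. For the 'rain-predicted' outcome, the likelihood ratio is 0.737/0.115 = 6.4087.
Posterior odds = 0.053741 × 6.4087 = 0.34441, so P(H|E) = 0.34441/(1+0.34441) = 0.2562.

P(H | E) ≈ 0.2562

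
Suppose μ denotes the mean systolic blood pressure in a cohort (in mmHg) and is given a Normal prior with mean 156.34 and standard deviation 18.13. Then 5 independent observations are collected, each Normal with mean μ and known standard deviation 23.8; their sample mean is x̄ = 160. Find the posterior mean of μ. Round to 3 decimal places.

Posterior mean ≈ 159.062

Prior precision 1/τ₀² = 1/18.13² = 0.00304232; data precision n/σ² = 5/23.8² = 0.00882706.
Posterior precision = 0.00304232 + 0.00882706 = 0.0118694.
Posterior mean = (0.00304232·156.34 + 0.00882706·160) / 0.0118694 = 159.062.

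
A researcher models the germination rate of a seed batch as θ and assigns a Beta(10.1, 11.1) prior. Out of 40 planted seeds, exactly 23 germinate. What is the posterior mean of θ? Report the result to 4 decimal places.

Observing 23 successes and 17 failures updates Beta(10.1, 11.1) by adding the success and failure counts to the two shape parameters: α = 10.1+23 = 33.1, β = 11.1+17 = 28.1.
Posterior mean = α/(α+β) = 33.1/61.2 = 0.5408.

Posterior mean ≈ 0.5408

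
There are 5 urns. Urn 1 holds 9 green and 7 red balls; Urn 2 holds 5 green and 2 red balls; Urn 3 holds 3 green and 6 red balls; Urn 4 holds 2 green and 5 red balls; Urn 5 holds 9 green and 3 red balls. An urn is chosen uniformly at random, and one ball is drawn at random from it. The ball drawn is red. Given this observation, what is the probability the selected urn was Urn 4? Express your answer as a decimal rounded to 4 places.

Tabulate prior·likelihood by source: [1] prior 0.2, lik 0.4375, product 0.08750; [2] prior 0.2, lik 0.2857, product 0.05714; [3] prior 0.2, lik 0.6667, product 0.1333; [4] prior 0.2, lik 0.7143, product 0.1429; [5] prior 0.2, lik 0.25, product 0.05000.
Normalizing constant = 0.47083; the posterior for Urn 4 is its product over the sum, 0.1429/0.47083 = 0.3034.

Posterior probability ≈ 0.3034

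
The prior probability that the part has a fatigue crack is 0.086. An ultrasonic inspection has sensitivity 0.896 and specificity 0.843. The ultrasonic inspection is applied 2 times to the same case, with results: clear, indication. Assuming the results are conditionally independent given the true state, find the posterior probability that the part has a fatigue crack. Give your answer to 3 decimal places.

Posterior P(H) ≈ 0.062

With H the event that the part has a fatigue crack, the joint likelihood of the observed sequence is P(data|H) = 0.104·0.896 = 0.093184 and P(data|¬H) = 0.843·0.157 = 0.13235.
Bayes: P(H|data) = 0.086·0.093184 / (0.086·0.093184 + 0.914·0.13235) = 0.0080138/0.12898 = 0.0621.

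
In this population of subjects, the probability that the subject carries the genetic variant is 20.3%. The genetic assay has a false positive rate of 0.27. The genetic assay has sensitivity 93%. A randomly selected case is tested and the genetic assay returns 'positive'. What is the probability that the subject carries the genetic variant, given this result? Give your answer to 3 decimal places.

P(H | E) ≈ 0.467

Let H be the event that the subject carries the genetic variant. P(H) = 0.203, so P(¬H) = 0.797. With E the 'positive' result, P(E|H) = 0.93 and P(E|¬H) = 0.27.
P(E) = 0.93·0.203 + 0.27·0.797 = 0.18879 + 0.21519 = 0.40398.
By Bayes' theorem, P(H|E) = 0.18879 / 0.40398 = 0.467.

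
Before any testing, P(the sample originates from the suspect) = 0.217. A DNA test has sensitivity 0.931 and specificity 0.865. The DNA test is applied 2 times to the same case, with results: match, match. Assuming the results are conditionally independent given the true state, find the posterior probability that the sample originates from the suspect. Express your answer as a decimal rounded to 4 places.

Posterior P(H) ≈ 0.9295

With H the event that the sample originates from the suspect, the joint likelihood of the observed sequence is P(data|H) = 0.931·0.931 = 0.86676 and P(data|¬H) = 0.135·0.135 = 0.018225.
Bayes: P(H|data) = 0.217·0.86676 / (0.217·0.86676 + 0.783·0.018225) = 0.18809/0.20236 = 0.9295.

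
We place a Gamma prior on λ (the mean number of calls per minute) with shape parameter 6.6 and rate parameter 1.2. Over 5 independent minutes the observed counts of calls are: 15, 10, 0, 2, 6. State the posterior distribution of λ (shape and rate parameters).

Posterior: Gamma(shape=39.6, rate=6.2)

The Poisson likelihood adds the total count to the shape and the number of exposure periods to the rate. Here ∑xᵢ = 33 and n = 5, so shape 6.6→39.6 and rate 1.2→6.2.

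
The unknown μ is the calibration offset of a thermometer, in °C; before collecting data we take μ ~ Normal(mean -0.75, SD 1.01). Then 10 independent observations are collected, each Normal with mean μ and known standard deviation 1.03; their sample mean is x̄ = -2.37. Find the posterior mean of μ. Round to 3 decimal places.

Posterior mean ≈ -2.217

With known σ, the Normal prior is conjugate. Weight on the data is w = (n/σ²)/(n/σ² + 1/τ₀²) = 9.42596/(9.42596+0.980296) = 0.90580.
Posterior mean = w·x̄ + (1−w)·μ₀ = 0.90580·-2.37 + 0.094203·-0.75 = -2.217.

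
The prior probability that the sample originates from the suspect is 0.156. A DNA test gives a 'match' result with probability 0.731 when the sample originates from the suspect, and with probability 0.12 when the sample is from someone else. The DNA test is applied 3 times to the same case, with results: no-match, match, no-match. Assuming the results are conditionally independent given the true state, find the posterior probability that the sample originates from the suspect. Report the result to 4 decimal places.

Posterior P(H) ≈ 0.0952

Let H be the event that the sample originates from the suspect; start with P(H) = 0.156. P('match'|H) = 0.731, P('match'|¬H) = 0.12.
Update on result 1 ('no-match'): P(H) ← 0.269·0.1560 / (0.269·0.1560 + 0.88·0.8440) = 0.041964/0.78468 = 0.0535.
Update on result 2 ('match'): P(H) ← 0.731·0.0535 / (0.731·0.0535 + 0.12·0.9465) = 0.039093/0.15268 = 0.2561.
Update on result 3 ('no-match'): P(H) ← 0.269·0.2561 / (0.269·0.2561 + 0.88·0.7439) = 0.068878/0.72355 = 0.0952.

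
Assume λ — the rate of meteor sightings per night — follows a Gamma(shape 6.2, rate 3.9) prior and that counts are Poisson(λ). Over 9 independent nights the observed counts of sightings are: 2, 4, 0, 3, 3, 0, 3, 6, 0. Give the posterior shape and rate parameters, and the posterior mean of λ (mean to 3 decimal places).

Posterior: Gamma(shape=27.2, rate=12.9); mean ≈ 2.109

The Poisson likelihood adds the total count to the shape and the number of exposure periods to the rate. Here ∑xᵢ = 21 and n = 9, so shape 6.2→27.2 and rate 3.9→12.9.
E[λ | data] = 27.2/12.9 = 2.109.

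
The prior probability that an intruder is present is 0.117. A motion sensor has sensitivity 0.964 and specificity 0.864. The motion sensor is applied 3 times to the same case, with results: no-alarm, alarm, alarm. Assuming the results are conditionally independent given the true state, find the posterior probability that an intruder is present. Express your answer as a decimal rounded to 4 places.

With H the event that an intruder is present, the joint likelihood of the observed sequence is P(data|H) = 0.036·0.964·0.964 = 0.033455 and P(data|¬H) = 0.864·0.136·0.136 = 0.015981.
Bayes: P(H|data) = 0.117·0.033455 / (0.117·0.033455 + 0.883·0.015981) = 0.0039142/0.018025 = 0.2172.

Posterior P(H) ≈ 0.2172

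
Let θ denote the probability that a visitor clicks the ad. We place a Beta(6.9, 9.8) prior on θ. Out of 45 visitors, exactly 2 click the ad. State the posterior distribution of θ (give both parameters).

The binomial likelihood is conjugate to the Beta prior: with 2 successes and 43 failures, the posterior is Beta(6.9+2, 9.8+43) = Beta(8.9, 52.8).

Posterior: Beta(8.9, 52.8)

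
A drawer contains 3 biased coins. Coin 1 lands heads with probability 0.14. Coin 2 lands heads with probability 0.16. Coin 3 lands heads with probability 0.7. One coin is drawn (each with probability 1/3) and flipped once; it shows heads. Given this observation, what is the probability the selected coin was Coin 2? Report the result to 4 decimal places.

Posterior probability ≈ 0.1600

Tabulate prior·likelihood by source: [1] prior 0.333333, lik 0.14, product 0.04667; [2] prior 0.333333, lik 0.16, product 0.05333; [3] prior 0.333333, lik 0.7, product 0.2333.
Normalizing constant = 0.33333; the posterior for Coin 2 is its product over the sum, 0.05333/0.33333 = 0.1600.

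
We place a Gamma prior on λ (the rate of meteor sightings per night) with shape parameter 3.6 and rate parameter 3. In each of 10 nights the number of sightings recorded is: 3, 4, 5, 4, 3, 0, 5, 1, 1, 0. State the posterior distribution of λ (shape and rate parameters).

Posterior: Gamma(shape=29.6, rate=13)

The Poisson likelihood adds the total count to the shape and the number of exposure periods to the rate. Here ∑xᵢ = 26 and n = 10, so shape 3.6→29.6 and rate 3→13.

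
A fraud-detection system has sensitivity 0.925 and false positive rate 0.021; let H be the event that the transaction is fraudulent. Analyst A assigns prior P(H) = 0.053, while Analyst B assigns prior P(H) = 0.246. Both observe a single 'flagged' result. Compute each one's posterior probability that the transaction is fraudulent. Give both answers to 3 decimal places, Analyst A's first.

Analyst A: 0.711; Analyst B: 0.935

The likelihood ratio for a 'flagged' result is 0.925/0.021 = 44.048.
Analyst A: prior odds 0.053/0.947 = 0.055966; posterior odds 2.4652; posterior probability 0.711.
Analyst B: prior odds 0.246/0.754 = 0.32626; posterior odds 14.371; posterior probability 0.935.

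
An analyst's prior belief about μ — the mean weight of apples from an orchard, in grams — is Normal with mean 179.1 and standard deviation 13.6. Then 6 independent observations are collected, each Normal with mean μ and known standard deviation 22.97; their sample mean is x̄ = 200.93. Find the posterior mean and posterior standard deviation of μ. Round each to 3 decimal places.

Posterior mean ≈ 193.896; posterior SD ≈ 7.720

With known σ, the Normal prior is conjugate. Weight on the data is w = (n/σ²)/(n/σ² + 1/τ₀²) = 0.0113718/(0.0113718+0.00540657) = 0.67777.
Posterior mean = w·x̄ + (1−w)·μ₀ = 0.67777·200.93 + 0.32223·179.1 = 193.896. Posterior variance = 1/(0.0113718+0.00540657) = 59.6005, so SD = 7.720.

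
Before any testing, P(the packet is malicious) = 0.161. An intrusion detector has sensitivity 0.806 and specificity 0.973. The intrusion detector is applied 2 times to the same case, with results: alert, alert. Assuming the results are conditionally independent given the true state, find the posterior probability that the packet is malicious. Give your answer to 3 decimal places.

Let H be the event that the packet is malicious; start with P(H) = 0.161. P('alert'|H) = 0.806, P('alert'|¬H) = 0.027.
Update on result 1 ('alert'): P(H) ← 0.806·0.1610 / (0.806·0.1610 + 0.027·0.8390) = 0.12977/0.15242 = 0.8514.
Update on result 2 ('alert'): P(H) ← 0.806·0.8514 / (0.806·0.8514 + 0.027·0.1486) = 0.68621/0.69022 = 0.9942.

Posterior P(H) ≈ 0.994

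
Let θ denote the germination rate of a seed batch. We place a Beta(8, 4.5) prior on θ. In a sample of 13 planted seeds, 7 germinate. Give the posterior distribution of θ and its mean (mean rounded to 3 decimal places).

Posterior: Beta(15, 10.5); mean ≈ 0.588

Observing 7 successes and 6 failures updates Beta(8, 4.5) by adding the success and failure counts to the two shape parameters: α = 8+7 = 15, β = 4.5+6 = 10.5.
Posterior mean = α/(α+β) = 15/25.5 = 0.588.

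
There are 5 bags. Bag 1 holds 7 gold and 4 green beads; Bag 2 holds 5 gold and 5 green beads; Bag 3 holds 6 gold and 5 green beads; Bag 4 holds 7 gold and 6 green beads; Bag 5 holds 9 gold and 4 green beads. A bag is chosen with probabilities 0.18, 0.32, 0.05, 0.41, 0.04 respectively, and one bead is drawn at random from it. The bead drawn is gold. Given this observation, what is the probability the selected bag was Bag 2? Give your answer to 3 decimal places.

Tabulate prior·likelihood by source: [1] prior 0.18, lik 0.6364, product 0.1145; [2] prior 0.32, lik 0.5, product 0.1600; [3] prior 0.05, lik 0.5455, product 0.02727; [4] prior 0.41, lik 0.5385, product 0.2208; [5] prior 0.04, lik 0.6923, product 0.02769.
Normalizing constant = 0.55028; the posterior for Bag 2 is its product over the sum, 0.1600/0.55028 = 0.291.

Posterior probability ≈ 0.291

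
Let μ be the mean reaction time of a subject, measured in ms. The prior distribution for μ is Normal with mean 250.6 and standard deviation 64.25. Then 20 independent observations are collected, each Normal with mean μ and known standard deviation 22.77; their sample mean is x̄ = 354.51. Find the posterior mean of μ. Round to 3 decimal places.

With known σ, the Normal prior is conjugate. Weight on the data is w = (n/σ²)/(n/σ² + 1/τ₀²) = 0.0385748/(0.0385748+0.00024224) = 0.99376.
Posterior mean = w·x̄ + (1−w)·μ₀ = 0.99376·354.51 + 0.0062407·250.6 = 353.862.

Posterior mean ≈ 353.862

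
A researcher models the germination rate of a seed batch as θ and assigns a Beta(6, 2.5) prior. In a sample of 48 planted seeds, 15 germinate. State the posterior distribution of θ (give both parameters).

Posterior: Beta(21, 35.5)

Observing 15 successes and 33 failures updates Beta(6, 2.5) by adding the success and failure counts to the two shape parameters: α = 6+15 = 21, β = 2.5+33 = 35.5.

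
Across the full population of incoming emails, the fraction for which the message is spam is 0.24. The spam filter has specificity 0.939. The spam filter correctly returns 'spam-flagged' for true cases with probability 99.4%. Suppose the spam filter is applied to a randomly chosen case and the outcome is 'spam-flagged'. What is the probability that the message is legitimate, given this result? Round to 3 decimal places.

P(¬H | E) ≈ 0.163

Write H for 'the message is spam'. Prior odds H:¬H = 0.24/0.76 = 0.31579. For the 'spam-flagged' outcome, the likelihood ratio is 0.994/0.061 = 16.295.
Posterior odds = 0.31579 × 16.295 = 5.1458, so P(H|E) = 5.1458/(1+5.1458) = 0.837. Then P(¬H|E) = 1 − 0.837 = 0.163.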